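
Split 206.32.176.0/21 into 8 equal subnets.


New prefix = 21 + 3 = 24
Each subnet has 256 addresses
  206.32.176.0/24
  206.32.177.0/24
  206.32.178.0/24
  206.32.179.0/24
  206.32.180.0/24
  206.32.181.0/24
  206.32.182.0/24
  206.32.183.0/24
Subnets: 206.32.176.0/24, 206.32.177.0/24, 206.32.178.0/24, 206.32.179.0/24, 206.32.180.0/24, 206.32.181.0/24, 206.32.182.0/24, 206.32.183.0/24


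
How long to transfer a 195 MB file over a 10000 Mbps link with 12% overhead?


Effective throughput = 10000 * (1 - 12/100) = 8800 Mbps
File size in Mb = 195 * 8 = 1560 Mb
Time = 1560 / 8800
Time = 0.1773 seconds


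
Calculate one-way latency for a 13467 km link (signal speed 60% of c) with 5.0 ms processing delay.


Speed = 0.6 * 3e5 km/s = 180000 km/s
Propagation delay = 13467 / 180000 = 0.0748 s = 74.8167 ms
Processing delay = 5.0 ms
Total one-way latency = 79.8167 ms


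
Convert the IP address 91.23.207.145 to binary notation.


91 = 01011011
23 = 00010111
207 = 11001111
145 = 10010001
Binary: 01011011.00010111.11001111.10010001


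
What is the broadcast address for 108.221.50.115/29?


Network: 108.221.50.112/29
Host bits = 3
Set all host bits to 1:
Broadcast: 108.221.50.119


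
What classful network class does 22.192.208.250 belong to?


First octet: 22
Binary: 00010110
0xxxxxxx -> Class A (1-126)
Class A, default mask 255.0.0.0 (/8)


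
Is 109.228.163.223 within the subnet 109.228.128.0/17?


Subnet network: 109.228.128.0
Test IP AND mask: 109.228.128.0
Yes, 109.228.163.223 is in 109.228.128.0/17


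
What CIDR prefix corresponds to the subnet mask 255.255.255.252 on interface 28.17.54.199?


Binary: 11111111.11111111.11111111.11111100
Count leading 1s
Prefix: /30


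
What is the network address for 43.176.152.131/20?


IP:   00101011.10110000.10011000.10000011
Mask: 11111111.11111111.11110000.00000000
AND operation:
Net:  00101011.10110000.10010000.00000000
Network: 43.176.144.0/20


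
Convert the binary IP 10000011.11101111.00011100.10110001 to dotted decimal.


10000011 = 131
11101111 = 239
00011100 = 28
10110001 = 177
IP: 131.239.28.177


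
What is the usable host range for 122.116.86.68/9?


Network: 122.0.0.0
Broadcast: 122.127.255.255
First usable = network + 1
Last usable = broadcast - 1
Range: 122.0.0.1 to 122.127.255.254


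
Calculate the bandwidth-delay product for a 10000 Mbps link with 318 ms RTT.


BDP = bandwidth * RTT
= 10000 Mbps * 318 ms
= 10000 * 1e6 * 318 / 1000 bits
= 3180000000 bits
= 397500000 bytes
= 388183.5938 KB
BDP = 3180000000 bits (397500000 bytes)


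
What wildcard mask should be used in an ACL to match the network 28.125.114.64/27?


Subnet mask: 255.255.255.224
Wildcard = 255.255.255.255 - subnet mask
255 - 255 = 0
255 - 255 = 0
255 - 255 = 0
255 - 224 = 31
Wildcard: 0.0.0.31


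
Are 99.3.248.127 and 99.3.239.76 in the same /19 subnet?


Mask: 255.255.224.0
99.3.248.127 AND mask = 99.3.224.0
99.3.239.76 AND mask = 99.3.224.0
Yes, same subnet (99.3.224.0)


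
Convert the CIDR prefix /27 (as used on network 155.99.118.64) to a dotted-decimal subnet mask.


/27 means 27 network bits, 5 host bits
Binary: 11111111111111111111111111100000
Mask: 255.255.255.224


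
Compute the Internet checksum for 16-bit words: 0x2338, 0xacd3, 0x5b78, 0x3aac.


Sum all words (with carry folding):
+ 0x2338 = 0x2338
+ 0xacd3 = 0xd00b
+ 0x5b78 = 0x2b84
+ 0x3aac = 0x6630
One's complement: ~0x6630
Checksum = 0x99cf


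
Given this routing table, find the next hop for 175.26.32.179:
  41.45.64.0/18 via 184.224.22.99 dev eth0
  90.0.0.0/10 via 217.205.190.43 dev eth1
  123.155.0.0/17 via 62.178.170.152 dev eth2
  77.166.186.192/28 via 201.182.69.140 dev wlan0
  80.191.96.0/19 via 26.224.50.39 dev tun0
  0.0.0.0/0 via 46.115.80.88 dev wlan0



Longest prefix match for 175.26.32.179:
  /18 41.45.64.0: no
  /10 90.0.0.0: no
  /17 123.155.0.0: no
  /28 77.166.186.192: no
  /19 80.191.96.0: no
  /0 0.0.0.0: MATCH
Selected: next-hop 46.115.80.88 via wlan0 (matched /0)


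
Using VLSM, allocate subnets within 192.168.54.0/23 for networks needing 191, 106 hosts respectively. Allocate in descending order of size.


191 hosts -> /24 (254 usable): 192.168.54.0/24
106 hosts -> /25 (126 usable): 192.168.55.0/25
Allocation: 192.168.54.0/24 (191 hosts, 254 usable); 192.168.55.0/25 (106 hosts, 126 usable)


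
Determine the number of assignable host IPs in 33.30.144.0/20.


Host bits = 32 - 20 = 12
Total addresses = 2^12 = 4096
Usable = total - 2 (network and broadcast)
Usable hosts: 4094


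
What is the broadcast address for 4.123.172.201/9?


Network: 4.0.0.0/9
Host bits = 23
Set all host bits to 1:
Broadcast: 4.127.255.255


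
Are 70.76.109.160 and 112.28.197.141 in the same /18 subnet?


Mask: 255.255.192.0
70.76.109.160 AND mask = 70.76.64.0
112.28.197.141 AND mask = 112.28.192.0
No, different subnets (70.76.64.0 vs 112.28.192.0)


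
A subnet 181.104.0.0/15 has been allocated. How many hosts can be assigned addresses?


Host bits = 32 - 15 = 17
Total addresses = 2^17 = 131072
Usable = total - 2 (network and broadcast)
Usable hosts: 131070


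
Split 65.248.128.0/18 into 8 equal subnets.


New prefix = 18 + 3 = 21
Each subnet has 2048 addresses
  65.248.128.0/21
  65.248.136.0/21
  65.248.144.0/21
  65.248.152.0/21
  65.248.160.0/21
  65.248.168.0/21
  65.248.176.0/21
  65.248.184.0/21
Subnets: 65.248.128.0/21, 65.248.136.0/21, 65.248.144.0/21, 65.248.152.0/21, 65.248.160.0/21, 65.248.168.0/21, 65.248.176.0/21, 65.248.184.0/21


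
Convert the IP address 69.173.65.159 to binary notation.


69 = 01000101
173 = 10101101
65 = 01000001
159 = 10011111
Binary: 01000101.10101101.01000001.10011111


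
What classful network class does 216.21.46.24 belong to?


First octet: 216
Binary: 11011000
110xxxxx -> Class C (192-223)
Class C, default mask 255.255.255.0 (/24)


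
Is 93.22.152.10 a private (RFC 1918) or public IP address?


RFC 1918 private ranges:
  10.0.0.0/8 (10.0.0.0 - 10.255.255.255)
  172.16.0.0/12 (172.16.0.0 - 172.31.255.255)
  192.168.0.0/16 (192.168.0.0 - 192.168.255.255)
Public (not in any RFC 1918 range)


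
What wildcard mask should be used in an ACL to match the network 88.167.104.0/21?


Subnet mask: 255.255.248.0
Wildcard = 255.255.255.255 - subnet mask
255 - 255 = 0
255 - 255 = 0
255 - 248 = 7
255 - 0 = 255
Wildcard: 0.0.7.255


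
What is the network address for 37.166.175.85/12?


IP:   00100101.10100110.10101111.01010101
Mask: 11111111.11110000.00000000.00000000
AND operation:
Net:  00100101.10100000.00000000.00000000
Network: 37.160.0.0/12


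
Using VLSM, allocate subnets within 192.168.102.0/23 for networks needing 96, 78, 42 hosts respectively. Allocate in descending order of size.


96 hosts -> /25 (126 usable): 192.168.102.0/25
78 hosts -> /25 (126 usable): 192.168.102.128/25
42 hosts -> /26 (62 usable): 192.168.103.0/26
Allocation: 192.168.102.0/25 (96 hosts, 126 usable); 192.168.102.128/25 (78 hosts, 126 usable); 192.168.103.0/26 (42 hosts, 62 usable)


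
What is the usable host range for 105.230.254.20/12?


Network: 105.224.0.0
Broadcast: 105.239.255.255
First usable = network + 1
Last usable = broadcast - 1
Range: 105.224.0.1 to 105.239.255.254


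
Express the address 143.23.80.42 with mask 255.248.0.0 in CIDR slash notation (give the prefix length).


Binary: 11111111.11111000.00000000.00000000
Count leading 1s
Prefix: /13


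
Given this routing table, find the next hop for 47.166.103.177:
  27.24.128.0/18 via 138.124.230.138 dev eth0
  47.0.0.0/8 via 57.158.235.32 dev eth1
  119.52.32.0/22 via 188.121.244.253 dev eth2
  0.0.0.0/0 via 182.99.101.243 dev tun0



Longest prefix match for 47.166.103.177:
  /18 27.24.128.0: no
  /8 47.0.0.0: MATCH
  /22 119.52.32.0: no
  /0 0.0.0.0: MATCH
Selected: next-hop 57.158.235.32 via eth1 (matched /8)


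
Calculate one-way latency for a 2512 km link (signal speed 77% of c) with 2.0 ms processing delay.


Speed = 0.77 * 3e5 km/s = 231000 km/s
Propagation delay = 2512 / 231000 = 0.0109 s = 10.8745 ms
Processing delay = 2.0 ms
Total one-way latency = 12.8745 ms


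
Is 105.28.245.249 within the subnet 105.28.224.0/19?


Subnet network: 105.28.224.0
Test IP AND mask: 105.28.224.0
Yes, 105.28.245.249 is in 105.28.224.0/19


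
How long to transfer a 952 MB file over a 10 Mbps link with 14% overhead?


Effective throughput = 10 * (1 - 14/100) = 8.6 Mbps
File size in Mb = 952 * 8 = 7616 Mb
Time = 7616 / 8.6
Time = 885.5814 seconds


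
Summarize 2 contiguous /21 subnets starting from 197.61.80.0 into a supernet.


Original prefix: /21
Number of subnets: 2 = 2^1
New prefix = 21 - 1 = 20
Supernet: 197.61.80.0/20


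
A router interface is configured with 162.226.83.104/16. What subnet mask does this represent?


/16 means 16 network bits, 16 host bits
Binary: 11111111111111110000000000000000
Mask: 255.255.0.0


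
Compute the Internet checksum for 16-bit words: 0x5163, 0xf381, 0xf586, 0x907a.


Sum all words (with carry folding):
+ 0x5163 = 0x5163
+ 0xf381 = 0x44e5
+ 0xf586 = 0x3a6c
+ 0x907a = 0xcae6
One's complement: ~0xcae6
Checksum = 0x3519


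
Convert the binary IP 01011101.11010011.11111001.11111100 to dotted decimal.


01011101 = 93
11010011 = 211
11111001 = 249
11111100 = 252
IP: 93.211.249.252


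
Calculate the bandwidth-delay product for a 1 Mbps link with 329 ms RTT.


BDP = bandwidth * RTT
= 1 Mbps * 329 ms
= 1 * 1e6 * 329 / 1000 bits
= 329000 bits
= 41125 bytes
= 40.1611 KB
BDP = 329000 bits (41125 bytes)


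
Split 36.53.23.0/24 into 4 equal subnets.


New prefix = 24 + 2 = 26
Each subnet has 64 addresses
  36.53.23.0/26
  36.53.23.64/26
  36.53.23.128/26
  36.53.23.192/26
Subnets: 36.53.23.0/26, 36.53.23.64/26, 36.53.23.128/26, 36.53.23.192/26


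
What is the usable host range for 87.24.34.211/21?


Network: 87.24.32.0
Broadcast: 87.24.39.255
First usable = network + 1
Last usable = broadcast - 1
Range: 87.24.32.1 to 87.24.39.254


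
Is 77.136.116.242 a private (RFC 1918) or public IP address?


RFC 1918 private ranges:
  10.0.0.0/8 (10.0.0.0 - 10.255.255.255)
  172.16.0.0/12 (172.16.0.0 - 172.31.255.255)
  192.168.0.0/16 (192.168.0.0 - 192.168.255.255)
Public (not in any RFC 1918 range)


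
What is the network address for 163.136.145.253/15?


IP:   10100011.10001000.10010001.11111101
Mask: 11111111.11111110.00000000.00000000
AND operation:
Net:  10100011.10001000.00000000.00000000
Network: 163.136.0.0/15


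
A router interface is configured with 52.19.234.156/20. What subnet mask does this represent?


/20 means 20 network bits, 12 host bits
Binary: 11111111111111111111000000000000
Mask: 255.255.240.0


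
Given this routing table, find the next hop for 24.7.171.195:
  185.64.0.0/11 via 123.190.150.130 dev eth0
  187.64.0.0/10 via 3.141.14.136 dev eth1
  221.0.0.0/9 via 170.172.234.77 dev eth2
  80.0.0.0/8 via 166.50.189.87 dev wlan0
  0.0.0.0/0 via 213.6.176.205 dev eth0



Longest prefix match for 24.7.171.195:
  /11 185.64.0.0: no
  /10 187.64.0.0: no
  /9 221.0.0.0: no
  /8 80.0.0.0: no
  /0 0.0.0.0: MATCH
Selected: next-hop 213.6.176.205 via eth0 (matched /0)


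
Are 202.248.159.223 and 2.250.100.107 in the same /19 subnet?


Mask: 255.255.224.0
202.248.159.223 AND mask = 202.248.128.0
2.250.100.107 AND mask = 2.250.96.0
No, different subnets (202.248.128.0 vs 2.250.96.0)


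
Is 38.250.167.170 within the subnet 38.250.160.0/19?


Subnet network: 38.250.160.0
Test IP AND mask: 38.250.160.0
Yes, 38.250.167.170 is in 38.250.160.0/19


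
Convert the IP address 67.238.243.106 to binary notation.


67 = 01000011
238 = 11101110
243 = 11110011
106 = 01101010
Binary: 01000011.11101110.11110011.01101010


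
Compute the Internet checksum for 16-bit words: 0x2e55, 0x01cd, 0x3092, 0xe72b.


Sum all words (with carry folding):
+ 0x2e55 = 0x2e55
+ 0x01cd = 0x3022
+ 0x3092 = 0x60b4
+ 0xe72b = 0x47e0
One's complement: ~0x47e0
Checksum = 0xb81f


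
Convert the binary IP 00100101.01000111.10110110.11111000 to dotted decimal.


00100101 = 37
01000111 = 71
10110110 = 182
11111000 = 248
IP: 37.71.182.248


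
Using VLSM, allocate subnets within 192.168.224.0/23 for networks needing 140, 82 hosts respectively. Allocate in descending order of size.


140 hosts -> /24 (254 usable): 192.168.224.0/24
82 hosts -> /25 (126 usable): 192.168.225.0/25
Allocation: 192.168.224.0/24 (140 hosts, 254 usable); 192.168.225.0/25 (82 hosts, 126 usable)


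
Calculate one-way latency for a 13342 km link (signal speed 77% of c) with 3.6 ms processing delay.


Speed = 0.77 * 3e5 km/s = 231000 km/s
Propagation delay = 13342 / 231000 = 0.0578 s = 57.7576 ms
Processing delay = 3.6 ms
Total one-way latency = 61.3576 ms


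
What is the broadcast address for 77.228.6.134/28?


Network: 77.228.6.128/28
Host bits = 4
Set all host bits to 1:
Broadcast: 77.228.6.143


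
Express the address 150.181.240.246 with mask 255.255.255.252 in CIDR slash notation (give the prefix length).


Binary: 11111111.11111111.11111111.11111100
Count leading 1s
Prefix: /30


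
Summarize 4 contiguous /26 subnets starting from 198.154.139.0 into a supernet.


Original prefix: /26
Number of subnets: 4 = 2^2
New prefix = 26 - 2 = 24
Supernet: 198.154.139.0/24


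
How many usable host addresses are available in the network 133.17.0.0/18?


Host bits = 32 - 18 = 14
Total addresses = 2^14 = 16384
Usable = total - 2 (network and broadcast)
Usable hosts: 16382


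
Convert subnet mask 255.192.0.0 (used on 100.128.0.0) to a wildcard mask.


Subnet mask: 255.192.0.0
Wildcard = 255.255.255.255 - subnet mask
255 - 255 = 0
255 - 192 = 63
255 - 0 = 255
255 - 0 = 255
Wildcard: 0.63.255.255


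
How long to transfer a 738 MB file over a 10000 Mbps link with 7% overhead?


Effective throughput = 10000 * (1 - 7/100) = 9300 Mbps
File size in Mb = 738 * 8 = 5904 Mb
Time = 5904 / 9300
Time = 0.6348 seconds


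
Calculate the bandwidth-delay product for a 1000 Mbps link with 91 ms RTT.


BDP = bandwidth * RTT
= 1000 Mbps * 91 ms
= 1000 * 1e6 * 91 / 1000 bits
= 91000000 bits
= 11375000 bytes
= 11108.3984 KB
BDP = 91000000 bits (11375000 bytes)


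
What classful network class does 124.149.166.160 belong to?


First octet: 124
Binary: 01111100
0xxxxxxx -> Class A (1-126)
Class A, default mask 255.0.0.0 (/8)


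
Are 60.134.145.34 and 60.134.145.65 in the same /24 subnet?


Mask: 255.255.255.0
60.134.145.34 AND mask = 60.134.145.0
60.134.145.65 AND mask = 60.134.145.0
Yes, same subnet (60.134.145.0)


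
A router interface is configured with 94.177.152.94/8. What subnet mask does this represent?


/8 means 8 network bits, 24 host bits
Binary: 11111111000000000000000000000000
Mask: 255.0.0.0


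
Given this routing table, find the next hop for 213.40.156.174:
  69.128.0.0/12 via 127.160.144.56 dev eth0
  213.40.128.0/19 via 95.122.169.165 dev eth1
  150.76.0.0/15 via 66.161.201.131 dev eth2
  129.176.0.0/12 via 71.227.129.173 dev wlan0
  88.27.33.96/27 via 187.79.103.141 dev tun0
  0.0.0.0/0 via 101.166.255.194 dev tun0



Longest prefix match for 213.40.156.174:
  /12 69.128.0.0: no
  /19 213.40.128.0: MATCH
  /15 150.76.0.0: no
  /12 129.176.0.0: no
  /27 88.27.33.96: no
  /0 0.0.0.0: MATCH
Selected: next-hop 95.122.169.165 via eth1 (matched /19)


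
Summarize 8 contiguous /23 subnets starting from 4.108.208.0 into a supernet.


Original prefix: /23
Number of subnets: 8 = 2^3
New prefix = 23 - 3 = 20
Supernet: 4.108.208.0/20


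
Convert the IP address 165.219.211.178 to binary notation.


165 = 10100101
219 = 11011011
211 = 11010011
178 = 10110010
Binary: 10100101.11011011.11010011.10110010


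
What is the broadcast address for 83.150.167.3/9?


Network: 83.128.0.0/9
Host bits = 23
Set all host bits to 1:
Broadcast: 83.255.255.255


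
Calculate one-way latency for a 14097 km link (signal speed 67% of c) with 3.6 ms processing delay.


Speed = 0.67 * 3e5 km/s = 201000 km/s
Propagation delay = 14097 / 201000 = 0.0701 s = 70.1343 ms
Processing delay = 3.6 ms
Total one-way latency = 73.7343 ms


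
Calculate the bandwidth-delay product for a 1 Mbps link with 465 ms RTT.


BDP = bandwidth * RTT
= 1 Mbps * 465 ms
= 1 * 1e6 * 465 / 1000 bits
= 465000 bits
= 58125 bytes
= 56.7627 KB
BDP = 465000 bits (58125 bytes)


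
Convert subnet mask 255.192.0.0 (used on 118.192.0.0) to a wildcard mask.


Subnet mask: 255.192.0.0
Wildcard = 255.255.255.255 - subnet mask
255 - 255 = 0
255 - 192 = 63
255 - 0 = 255
255 - 0 = 255
Wildcard: 0.63.255.255


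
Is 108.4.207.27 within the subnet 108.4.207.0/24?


Subnet network: 108.4.207.0
Test IP AND mask: 108.4.207.0
Yes, 108.4.207.27 is in 108.4.207.0/24


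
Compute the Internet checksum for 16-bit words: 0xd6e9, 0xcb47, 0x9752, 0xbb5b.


Sum all words (with carry folding):
+ 0xd6e9 = 0xd6e9
+ 0xcb47 = 0xa231
+ 0x9752 = 0x3984
+ 0xbb5b = 0xf4df
One's complement: ~0xf4df
Checksum = 0x0b20


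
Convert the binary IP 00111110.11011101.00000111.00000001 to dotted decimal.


00111110 = 62
11011101 = 221
00000111 = 7
00000001 = 1
IP: 62.221.7.1


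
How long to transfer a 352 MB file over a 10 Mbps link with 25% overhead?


Effective throughput = 10 * (1 - 25/100) = 7.5 Mbps
File size in Mb = 352 * 8 = 2816 Mb
Time = 2816 / 7.5
Time = 375.4667 seconds


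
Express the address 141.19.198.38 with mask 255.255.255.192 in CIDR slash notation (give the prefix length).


Binary: 11111111.11111111.11111111.11000000
Count leading 1s
Prefix: /26


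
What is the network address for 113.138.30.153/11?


IP:   01110001.10001010.00011110.10011001
Mask: 11111111.11100000.00000000.00000000
AND operation:
Net:  01110001.10000000.00000000.00000000
Network: 113.128.0.0/11


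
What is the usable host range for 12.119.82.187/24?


Network: 12.119.82.0
Broadcast: 12.119.82.255
First usable = network + 1
Last usable = broadcast - 1
Range: 12.119.82.1 to 12.119.82.254


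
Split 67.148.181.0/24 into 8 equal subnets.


New prefix = 24 + 3 = 27
Each subnet has 32 addresses
  67.148.181.0/27
  67.148.181.32/27
  67.148.181.64/27
  67.148.181.96/27
  67.148.181.128/27
  67.148.181.160/27
  67.148.181.192/27
  67.148.181.224/27
Subnets: 67.148.181.0/27, 67.148.181.32/27, 67.148.181.64/27, 67.148.181.96/27, 67.148.181.128/27, 67.148.181.160/27, 67.148.181.192/27, 67.148.181.224/27


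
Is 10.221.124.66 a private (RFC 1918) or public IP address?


RFC 1918 private ranges:
  10.0.0.0/8 (10.0.0.0 - 10.255.255.255)
  172.16.0.0/12 (172.16.0.0 - 172.31.255.255)
  192.168.0.0/16 (192.168.0.0 - 192.168.255.255)
Private (in 10.0.0.0/8)


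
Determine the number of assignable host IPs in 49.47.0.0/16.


Host bits = 32 - 16 = 16
Total addresses = 2^16 = 65536
Usable = total - 2 (network and broadcast)
Usable hosts: 65534


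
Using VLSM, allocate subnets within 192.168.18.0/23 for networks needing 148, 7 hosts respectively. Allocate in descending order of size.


148 hosts -> /24 (254 usable): 192.168.18.0/24
7 hosts -> /28 (14 usable): 192.168.19.0/28
Allocation: 192.168.18.0/24 (148 hosts, 254 usable); 192.168.19.0/28 (7 hosts, 14 usable)


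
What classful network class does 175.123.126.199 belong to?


First octet: 175
Binary: 10101111
10xxxxxx -> Class B (128-191)
Class B, default mask 255.255.0.0 (/16)


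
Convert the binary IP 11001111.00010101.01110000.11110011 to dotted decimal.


11001111 = 207
00010101 = 21
01110000 = 112
11110011 = 243
IP: 207.21.112.243


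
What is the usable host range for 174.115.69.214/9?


Network: 174.0.0.0
Broadcast: 174.127.255.255
First usable = network + 1
Last usable = broadcast - 1
Range: 174.0.0.1 to 174.127.255.254


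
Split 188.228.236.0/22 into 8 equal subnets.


New prefix = 22 + 3 = 25
Each subnet has 128 addresses
  188.228.236.0/25
  188.228.236.128/25
  188.228.237.0/25
  188.228.237.128/25
  188.228.238.0/25
  188.228.238.128/25
  188.228.239.0/25
  188.228.239.128/25
Subnets: 188.228.236.0/25, 188.228.236.128/25, 188.228.237.0/25, 188.228.237.128/25, 188.228.238.0/25, 188.228.238.128/25, 188.228.239.0/25, 188.228.239.128/25


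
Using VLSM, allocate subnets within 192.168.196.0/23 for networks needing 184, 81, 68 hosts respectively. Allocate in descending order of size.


184 hosts -> /24 (254 usable): 192.168.196.0/24
81 hosts -> /25 (126 usable): 192.168.197.0/25
68 hosts -> /25 (126 usable): 192.168.197.128/25
Allocation: 192.168.196.0/24 (184 hosts, 254 usable); 192.168.197.0/25 (81 hosts, 126 usable); 192.168.197.128/25 (68 hosts, 126 usable)


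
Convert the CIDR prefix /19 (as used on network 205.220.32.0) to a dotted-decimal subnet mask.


/19 means 19 network bits, 13 host bits
Binary: 11111111111111111110000000000000
Mask: 255.255.224.0


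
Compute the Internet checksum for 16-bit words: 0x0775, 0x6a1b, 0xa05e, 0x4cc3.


Sum all words (with carry folding):
+ 0x0775 = 0x0775
+ 0x6a1b = 0x7190
+ 0xa05e = 0x11ef
+ 0x4cc3 = 0x5eb2
One's complement: ~0x5eb2
Checksum = 0xa14d


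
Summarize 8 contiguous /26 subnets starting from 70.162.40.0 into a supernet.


Original prefix: /26
Number of subnets: 8 = 2^3
New prefix = 26 - 3 = 23
Supernet: 70.162.40.0/23


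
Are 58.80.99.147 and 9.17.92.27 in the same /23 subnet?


Mask: 255.255.254.0
58.80.99.147 AND mask = 58.80.98.0
9.17.92.27 AND mask = 9.17.92.0
No, different subnets (58.80.98.0 vs 9.17.92.0)


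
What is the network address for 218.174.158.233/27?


IP:   11011010.10101110.10011110.11101001
Mask: 11111111.11111111.11111111.11100000
AND operation:
Net:  11011010.10101110.10011110.11100000
Network: 218.174.158.224/27


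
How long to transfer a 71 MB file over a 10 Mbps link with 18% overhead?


Effective throughput = 10 * (1 - 18/100) = 8.2 Mbps
File size in Mb = 71 * 8 = 568 Mb
Time = 568 / 8.2
Time = 69.2683 seconds


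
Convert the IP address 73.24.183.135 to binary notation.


73 = 01001001
24 = 00011000
183 = 10110111
135 = 10000111
Binary: 01001001.00011000.10110111.10000111


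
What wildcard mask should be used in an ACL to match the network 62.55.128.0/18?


Subnet mask: 255.255.192.0
Wildcard = 255.255.255.255 - subnet mask
255 - 255 = 0
255 - 255 = 0
255 - 192 = 63
255 - 0 = 255
Wildcard: 0.0.63.255


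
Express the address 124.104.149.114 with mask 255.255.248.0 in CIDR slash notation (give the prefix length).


Binary: 11111111.11111111.11111000.00000000
Count leading 1s
Prefix: /21


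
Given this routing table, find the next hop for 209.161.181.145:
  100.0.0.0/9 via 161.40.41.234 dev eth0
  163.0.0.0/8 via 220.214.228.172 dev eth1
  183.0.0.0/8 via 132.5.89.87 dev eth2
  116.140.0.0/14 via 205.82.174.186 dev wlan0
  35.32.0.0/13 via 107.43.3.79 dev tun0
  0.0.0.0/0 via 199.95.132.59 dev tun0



Longest prefix match for 209.161.181.145:
  /9 100.0.0.0: no
  /8 163.0.0.0: no
  /8 183.0.0.0: no
  /14 116.140.0.0: no
  /13 35.32.0.0: no
  /0 0.0.0.0: MATCH
Selected: next-hop 199.95.132.59 via tun0 (matched /0)


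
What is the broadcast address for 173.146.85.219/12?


Network: 173.144.0.0/12
Host bits = 20
Set all host bits to 1:
Broadcast: 173.159.255.255


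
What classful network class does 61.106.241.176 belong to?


First octet: 61
Binary: 00111101
0xxxxxxx -> Class A (1-126)
Class A, default mask 255.0.0.0 (/8)


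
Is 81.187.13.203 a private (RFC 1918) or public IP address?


RFC 1918 private ranges:
  10.0.0.0/8 (10.0.0.0 - 10.255.255.255)
  172.16.0.0/12 (172.16.0.0 - 172.31.255.255)
  192.168.0.0/16 (192.168.0.0 - 192.168.255.255)
Public (not in any RFC 1918 range)


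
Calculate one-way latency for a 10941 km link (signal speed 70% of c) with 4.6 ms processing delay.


Speed = 0.7 * 3e5 km/s = 210000 km/s
Propagation delay = 10941 / 210000 = 0.0521 s = 52.1 ms
Processing delay = 4.6 ms
Total one-way latency = 56.7 ms


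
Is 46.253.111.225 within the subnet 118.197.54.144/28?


Subnet network: 118.197.54.144
Test IP AND mask: 46.253.111.224
No, 46.253.111.225 is not in 118.197.54.144/28


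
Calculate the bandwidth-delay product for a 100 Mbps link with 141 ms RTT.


BDP = bandwidth * RTT
= 100 Mbps * 141 ms
= 100 * 1e6 * 141 / 1000 bits
= 14100000 bits
= 1762500 bytes
= 1721.1914 KB
BDP = 14100000 bits (1762500 bytes)


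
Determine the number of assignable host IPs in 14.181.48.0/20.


Host bits = 32 - 20 = 12
Total addresses = 2^12 = 4096
Usable = total - 2 (network and broadcast)
Usable hosts: 4094


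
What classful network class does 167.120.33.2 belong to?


First octet: 167
Binary: 10100111
10xxxxxx -> Class B (128-191)
Class B, default mask 255.255.0.0 (/16)


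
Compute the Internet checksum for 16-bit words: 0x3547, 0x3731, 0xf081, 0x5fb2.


Sum all words (with carry folding):
+ 0x3547 = 0x3547
+ 0x3731 = 0x6c78
+ 0xf081 = 0x5cfa
+ 0x5fb2 = 0xbcac
One's complement: ~0xbcac
Checksum = 0x4353


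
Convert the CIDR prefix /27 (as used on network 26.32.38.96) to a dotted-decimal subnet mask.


/27 means 27 network bits, 5 host bits
Binary: 11111111111111111111111111100000
Mask: 255.255.255.224


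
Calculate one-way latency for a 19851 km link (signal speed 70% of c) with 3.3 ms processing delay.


Speed = 0.7 * 3e5 km/s = 210000 km/s
Propagation delay = 19851 / 210000 = 0.0945 s = 94.5286 ms
Processing delay = 3.3 ms
Total one-way latency = 97.8286 ms


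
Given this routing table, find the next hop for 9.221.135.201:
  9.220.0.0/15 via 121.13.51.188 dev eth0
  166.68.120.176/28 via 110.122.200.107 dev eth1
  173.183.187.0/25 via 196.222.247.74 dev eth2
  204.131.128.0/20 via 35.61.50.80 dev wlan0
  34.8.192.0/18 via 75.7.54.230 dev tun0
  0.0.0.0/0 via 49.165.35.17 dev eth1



Longest prefix match for 9.221.135.201:
  /15 9.220.0.0: MATCH
  /28 166.68.120.176: no
  /25 173.183.187.0: no
  /20 204.131.128.0: no
  /18 34.8.192.0: no
  /0 0.0.0.0: MATCH
Selected: next-hop 121.13.51.188 via eth0 (matched /15)


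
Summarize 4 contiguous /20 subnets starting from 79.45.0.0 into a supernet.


Original prefix: /20
Number of subnets: 4 = 2^2
New prefix = 20 - 2 = 18
Supernet: 79.45.0.0/18


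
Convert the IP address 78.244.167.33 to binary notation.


78 = 01001110
244 = 11110100
167 = 10100111
33 = 00100001
Binary: 01001110.11110100.10100111.00100001


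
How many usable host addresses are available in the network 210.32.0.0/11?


Host bits = 32 - 11 = 21
Total addresses = 2^21 = 2097152
Usable = total - 2 (network and broadcast)
Usable hosts: 2097150


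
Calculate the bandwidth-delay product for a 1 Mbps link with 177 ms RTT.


BDP = bandwidth * RTT
= 1 Mbps * 177 ms
= 1 * 1e6 * 177 / 1000 bits
= 177000 bits
= 22125 bytes
= 21.6064 KB
BDP = 177000 bits (22125 bytes)


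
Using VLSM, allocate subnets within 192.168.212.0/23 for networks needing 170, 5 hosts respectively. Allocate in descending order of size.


170 hosts -> /24 (254 usable): 192.168.212.0/24
5 hosts -> /29 (6 usable): 192.168.213.0/29
Allocation: 192.168.212.0/24 (170 hosts, 254 usable); 192.168.213.0/29 (5 hosts, 6 usable)


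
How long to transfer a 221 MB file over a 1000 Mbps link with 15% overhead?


Effective throughput = 1000 * (1 - 15/100) = 850 Mbps
File size in Mb = 221 * 8 = 1768 Mb
Time = 1768 / 850
Time = 2.08 seconds


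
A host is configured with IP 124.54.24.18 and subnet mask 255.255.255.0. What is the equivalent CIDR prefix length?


Binary: 11111111.11111111.11111111.00000000
Count leading 1s
Prefix: /24


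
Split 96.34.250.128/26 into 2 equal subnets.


New prefix = 26 + 1 = 27
Each subnet has 32 addresses
  96.34.250.128/27
  96.34.250.160/27
Subnets: 96.34.250.128/27, 96.34.250.160/27


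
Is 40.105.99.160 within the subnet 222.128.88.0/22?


Subnet network: 222.128.88.0
Test IP AND mask: 40.105.96.0
No, 40.105.99.160 is not in 222.128.88.0/22


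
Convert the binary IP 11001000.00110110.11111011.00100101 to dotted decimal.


11001000 = 200
00110110 = 54
11111011 = 251
00100101 = 37
IP: 200.54.251.37


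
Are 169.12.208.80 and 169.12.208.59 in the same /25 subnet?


Mask: 255.255.255.128
169.12.208.80 AND mask = 169.12.208.0
169.12.208.59 AND mask = 169.12.208.0
Yes, same subnet (169.12.208.0)


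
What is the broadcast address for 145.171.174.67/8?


Network: 145.0.0.0/8
Host bits = 24
Set all host bits to 1:
Broadcast: 145.255.255.255


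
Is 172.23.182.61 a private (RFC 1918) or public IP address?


RFC 1918 private ranges:
  10.0.0.0/8 (10.0.0.0 - 10.255.255.255)
  172.16.0.0/12 (172.16.0.0 - 172.31.255.255)
  192.168.0.0/16 (192.168.0.0 - 192.168.255.255)
Private (in 172.16.0.0/12)


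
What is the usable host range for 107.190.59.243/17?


Network: 107.190.0.0
Broadcast: 107.190.127.255
First usable = network + 1
Last usable = broadcast - 1
Range: 107.190.0.1 to 107.190.127.254


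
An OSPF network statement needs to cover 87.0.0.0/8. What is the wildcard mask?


Subnet mask: 255.0.0.0
Wildcard = 255.255.255.255 - subnet mask
255 - 255 = 0
255 - 0 = 255
255 - 0 = 255
255 - 0 = 255
Wildcard: 0.255.255.255


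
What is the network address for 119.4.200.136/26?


IP:   01110111.00000100.11001000.10001000
Mask: 11111111.11111111.11111111.11000000
AND operation:
Net:  01110111.00000100.11001000.10000000
Network: 119.4.200.128/26


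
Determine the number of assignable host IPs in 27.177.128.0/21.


Host bits = 32 - 21 = 11
Total addresses = 2^11 = 2048
Usable = total - 2 (network and broadcast)
Usable hosts: 2046


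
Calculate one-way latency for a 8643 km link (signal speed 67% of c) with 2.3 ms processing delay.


Speed = 0.67 * 3e5 km/s = 201000 km/s
Propagation delay = 8643 / 201000 = 0.043 s = 43 ms
Processing delay = 2.3 ms
Total one-way latency = 45.3 ms


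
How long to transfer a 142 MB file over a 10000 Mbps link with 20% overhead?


Effective throughput = 10000 * (1 - 20/100) = 8000 Mbps
File size in Mb = 142 * 8 = 1136 Mb
Time = 1136 / 8000
Time = 0.142 seconds


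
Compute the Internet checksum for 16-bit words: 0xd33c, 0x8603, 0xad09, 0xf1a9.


Sum all words (with carry folding):
+ 0xd33c = 0xd33c
+ 0x8603 = 0x5940
+ 0xad09 = 0x064a
+ 0xf1a9 = 0xf7f3
One's complement: ~0xf7f3
Checksum = 0x080c


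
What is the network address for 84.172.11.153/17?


IP:   01010100.10101100.00001011.10011001
Mask: 11111111.11111111.10000000.00000000
AND operation:
Net:  01010100.10101100.00000000.00000000
Network: 84.172.0.0/17


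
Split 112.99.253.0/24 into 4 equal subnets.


New prefix = 24 + 2 = 26
Each subnet has 64 addresses
  112.99.253.0/26
  112.99.253.64/26
  112.99.253.128/26
  112.99.253.192/26
Subnets: 112.99.253.0/26, 112.99.253.64/26, 112.99.253.128/26, 112.99.253.192/26


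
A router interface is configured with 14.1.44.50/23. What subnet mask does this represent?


/23 means 23 network bits, 9 host bits
Binary: 11111111111111111111111000000000
Mask: 255.255.254.0


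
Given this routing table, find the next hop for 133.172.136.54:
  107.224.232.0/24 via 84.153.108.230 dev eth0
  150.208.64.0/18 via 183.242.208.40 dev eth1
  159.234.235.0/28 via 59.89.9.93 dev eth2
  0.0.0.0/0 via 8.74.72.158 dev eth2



Longest prefix match for 133.172.136.54:
  /24 107.224.232.0: no
  /18 150.208.64.0: no
  /28 159.234.235.0: no
  /0 0.0.0.0: MATCH
Selected: next-hop 8.74.72.158 via eth2 (matched /0)


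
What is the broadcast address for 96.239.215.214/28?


Network: 96.239.215.208/28
Host bits = 4
Set all host bits to 1:
Broadcast: 96.239.215.223


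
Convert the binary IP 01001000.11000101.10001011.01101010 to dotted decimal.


01001000 = 72
11000101 = 197
10001011 = 139
01101010 = 106
IP: 72.197.139.106


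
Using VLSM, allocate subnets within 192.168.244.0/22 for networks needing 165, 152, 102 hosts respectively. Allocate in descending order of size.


165 hosts -> /24 (254 usable): 192.168.244.0/24
152 hosts -> /24 (254 usable): 192.168.245.0/24
102 hosts -> /25 (126 usable): 192.168.246.0/25
Allocation: 192.168.244.0/24 (165 hosts, 254 usable); 192.168.245.0/24 (152 hosts, 254 usable); 192.168.246.0/25 (102 hosts, 126 usable)


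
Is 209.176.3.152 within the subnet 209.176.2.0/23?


Subnet network: 209.176.2.0
Test IP AND mask: 209.176.2.0
Yes, 209.176.3.152 is in 209.176.2.0/23


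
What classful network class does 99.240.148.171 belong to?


First octet: 99
Binary: 01100011
0xxxxxxx -> Class A (1-126)
Class A, default mask 255.0.0.0 (/8)


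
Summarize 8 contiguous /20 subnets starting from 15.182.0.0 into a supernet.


Original prefix: /20
Number of subnets: 8 = 2^3
New prefix = 20 - 3 = 17
Supernet: 15.182.0.0/17


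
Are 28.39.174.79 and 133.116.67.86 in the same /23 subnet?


Mask: 255.255.254.0
28.39.174.79 AND mask = 28.39.174.0
133.116.67.86 AND mask = 133.116.66.0
No, different subnets (28.39.174.0 vs 133.116.66.0)


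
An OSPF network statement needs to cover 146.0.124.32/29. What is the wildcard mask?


Subnet mask: 255.255.255.248
Wildcard = 255.255.255.255 - subnet mask
255 - 255 = 0
255 - 255 = 0
255 - 255 = 0
255 - 248 = 7
Wildcard: 0.0.0.7


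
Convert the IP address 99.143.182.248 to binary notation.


99 = 01100011
143 = 10001111
182 = 10110110
248 = 11111000
Binary: 01100011.10001111.10110110.11111000


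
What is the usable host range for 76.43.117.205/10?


Network: 76.0.0.0
Broadcast: 76.63.255.255
First usable = network + 1
Last usable = broadcast - 1
Range: 76.0.0.1 to 76.63.255.254


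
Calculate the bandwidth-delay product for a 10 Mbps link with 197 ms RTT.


BDP = bandwidth * RTT
= 10 Mbps * 197 ms
= 10 * 1e6 * 197 / 1000 bits
= 1970000 bits
= 246250 bytes
= 240.4785 KB
BDP = 1970000 bits (246250 bytes)


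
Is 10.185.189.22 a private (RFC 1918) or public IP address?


RFC 1918 private ranges:
  10.0.0.0/8 (10.0.0.0 - 10.255.255.255)
  172.16.0.0/12 (172.16.0.0 - 172.31.255.255)
  192.168.0.0/16 (192.168.0.0 - 192.168.255.255)
Private (in 10.0.0.0/8)


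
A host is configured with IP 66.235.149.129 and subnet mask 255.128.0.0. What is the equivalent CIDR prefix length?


Binary: 11111111.10000000.00000000.00000000
Count leading 1s
Prefix: /9


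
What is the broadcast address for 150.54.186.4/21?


Network: 150.54.184.0/21
Host bits = 11
Set all host bits to 1:
Broadcast: 150.54.191.255


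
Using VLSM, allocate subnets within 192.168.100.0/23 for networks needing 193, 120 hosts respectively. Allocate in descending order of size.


193 hosts -> /24 (254 usable): 192.168.100.0/24
120 hosts -> /25 (126 usable): 192.168.101.0/25
Allocation: 192.168.100.0/24 (193 hosts, 254 usable); 192.168.101.0/25 (120 hosts, 126 usable)


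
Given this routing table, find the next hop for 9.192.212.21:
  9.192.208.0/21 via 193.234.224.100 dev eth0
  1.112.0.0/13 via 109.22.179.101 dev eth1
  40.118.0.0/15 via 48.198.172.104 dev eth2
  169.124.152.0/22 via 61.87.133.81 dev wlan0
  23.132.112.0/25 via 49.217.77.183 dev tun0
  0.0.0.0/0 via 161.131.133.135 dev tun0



Longest prefix match for 9.192.212.21:
  /21 9.192.208.0: MATCH
  /13 1.112.0.0: no
  /15 40.118.0.0: no
  /22 169.124.152.0: no
  /25 23.132.112.0: no
  /0 0.0.0.0: MATCH
Selected: next-hop 193.234.224.100 via eth0 (matched /21)


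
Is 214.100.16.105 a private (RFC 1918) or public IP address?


RFC 1918 private ranges:
  10.0.0.0/8 (10.0.0.0 - 10.255.255.255)
  172.16.0.0/12 (172.16.0.0 - 172.31.255.255)
  192.168.0.0/16 (192.168.0.0 - 192.168.255.255)
Public (not in any RFC 1918 range)


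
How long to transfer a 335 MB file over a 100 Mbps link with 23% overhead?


Effective throughput = 100 * (1 - 23/100) = 77 Mbps
File size in Mb = 335 * 8 = 2680 Mb
Time = 2680 / 77
Time = 34.8052 seconds


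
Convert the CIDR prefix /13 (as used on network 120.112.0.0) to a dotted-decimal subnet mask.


/13 means 13 network bits, 19 host bits
Binary: 11111111111110000000000000000000
Mask: 255.248.0.0


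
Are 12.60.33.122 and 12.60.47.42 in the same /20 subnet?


Mask: 255.255.240.0
12.60.33.122 AND mask = 12.60.32.0
12.60.47.42 AND mask = 12.60.32.0
Yes, same subnet (12.60.32.0)


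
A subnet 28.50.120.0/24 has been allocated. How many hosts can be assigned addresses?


Host bits = 32 - 24 = 8
Total addresses = 2^8 = 256
Usable = total - 2 (network and broadcast)
Usable hosts: 254


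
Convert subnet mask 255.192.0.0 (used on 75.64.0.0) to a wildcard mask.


Subnet mask: 255.192.0.0
Wildcard = 255.255.255.255 - subnet mask
255 - 255 = 0
255 - 192 = 63
255 - 0 = 255
255 - 0 = 255
Wildcard: 0.63.255.255


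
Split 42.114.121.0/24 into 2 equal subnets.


New prefix = 24 + 1 = 25
Each subnet has 128 addresses
  42.114.121.0/25
  42.114.121.128/25
Subnets: 42.114.121.0/25, 42.114.121.128/25


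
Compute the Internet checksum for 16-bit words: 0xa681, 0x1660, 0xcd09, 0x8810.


Sum all words (with carry folding):
+ 0xa681 = 0xa681
+ 0x1660 = 0xbce1
+ 0xcd09 = 0x89eb
+ 0x8810 = 0x11fc
One's complement: ~0x11fc
Checksum = 0xee03


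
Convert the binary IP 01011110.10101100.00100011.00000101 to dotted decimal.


01011110 = 94
10101100 = 172
00100011 = 35
00000101 = 5
IP: 94.172.35.5


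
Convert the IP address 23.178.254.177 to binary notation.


23 = 00010111
178 = 10110010
254 = 11111110
177 = 10110001
Binary: 00010111.10110010.11111110.10110001


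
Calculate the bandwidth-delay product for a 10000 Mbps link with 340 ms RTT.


BDP = bandwidth * RTT
= 10000 Mbps * 340 ms
= 10000 * 1e6 * 340 / 1000 bits
= 3400000000 bits
= 425000000 bytes
= 415039.0625 KB
BDP = 3400000000 bits (425000000 bytes)


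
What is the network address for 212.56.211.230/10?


IP:   11010100.00111000.11010011.11100110
Mask: 11111111.11000000.00000000.00000000
AND operation:
Net:  11010100.00000000.00000000.00000000
Network: 212.0.0.0/10


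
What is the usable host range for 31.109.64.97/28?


Network: 31.109.64.96
Broadcast: 31.109.64.111
First usable = network + 1
Last usable = broadcast - 1
Range: 31.109.64.97 to 31.109.64.110


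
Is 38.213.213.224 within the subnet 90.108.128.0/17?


Subnet network: 90.108.128.0
Test IP AND mask: 38.213.128.0
No, 38.213.213.224 is not in 90.108.128.0/17


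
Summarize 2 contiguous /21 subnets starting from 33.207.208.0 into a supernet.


Original prefix: /21
Number of subnets: 2 = 2^1
New prefix = 21 - 1 = 20
Supernet: 33.207.208.0/20


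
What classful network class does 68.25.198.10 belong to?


First octet: 68
Binary: 01000100
0xxxxxxx -> Class A (1-126)
Class A, default mask 255.0.0.0 (/8)


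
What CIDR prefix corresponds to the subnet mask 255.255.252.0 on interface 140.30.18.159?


Binary: 11111111.11111111.11111100.00000000
Count leading 1s
Prefix: /22


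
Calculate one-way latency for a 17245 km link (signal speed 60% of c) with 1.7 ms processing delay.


Speed = 0.6 * 3e5 km/s = 180000 km/s
Propagation delay = 17245 / 180000 = 0.0958 s = 95.8056 ms
Processing delay = 1.7 ms
Total one-way latency = 97.5056 ms


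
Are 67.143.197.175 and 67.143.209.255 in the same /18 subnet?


Mask: 255.255.192.0
67.143.197.175 AND mask = 67.143.192.0
67.143.209.255 AND mask = 67.143.192.0
Yes, same subnet (67.143.192.0)


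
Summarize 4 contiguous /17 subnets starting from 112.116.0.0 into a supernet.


Original prefix: /17
Number of subnets: 4 = 2^2
New prefix = 17 - 2 = 15
Supernet: 112.116.0.0/15


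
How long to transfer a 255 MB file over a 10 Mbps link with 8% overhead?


Effective throughput = 10 * (1 - 8/100) = 9.2 Mbps
File size in Mb = 255 * 8 = 2040 Mb
Time = 2040 / 9.2
Time = 221.7391 seconds


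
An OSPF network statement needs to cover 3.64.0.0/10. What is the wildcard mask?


Subnet mask: 255.192.0.0
Wildcard = 255.255.255.255 - subnet mask
255 - 255 = 0
255 - 192 = 63
255 - 0 = 255
255 - 0 = 255
Wildcard: 0.63.255.255
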